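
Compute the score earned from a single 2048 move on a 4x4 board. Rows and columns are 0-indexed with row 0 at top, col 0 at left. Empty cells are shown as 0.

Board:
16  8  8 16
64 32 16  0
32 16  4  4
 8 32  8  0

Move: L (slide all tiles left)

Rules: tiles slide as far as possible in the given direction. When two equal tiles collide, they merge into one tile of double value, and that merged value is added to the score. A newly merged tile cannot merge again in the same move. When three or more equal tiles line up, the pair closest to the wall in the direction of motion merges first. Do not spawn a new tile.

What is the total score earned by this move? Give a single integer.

Answer: 24

Derivation:
Slide left:
row 0: [16, 8, 8, 16] -> [16, 16, 16, 0]  score +16 (running 16)
row 1: [64, 32, 16, 0] -> [64, 32, 16, 0]  score +0 (running 16)
row 2: [32, 16, 4, 4] -> [32, 16, 8, 0]  score +8 (running 24)
row 3: [8, 32, 8, 0] -> [8, 32, 8, 0]  score +0 (running 24)
Board after move:
16 16 16  0
64 32 16  0
32 16  8  0
 8 32  8  0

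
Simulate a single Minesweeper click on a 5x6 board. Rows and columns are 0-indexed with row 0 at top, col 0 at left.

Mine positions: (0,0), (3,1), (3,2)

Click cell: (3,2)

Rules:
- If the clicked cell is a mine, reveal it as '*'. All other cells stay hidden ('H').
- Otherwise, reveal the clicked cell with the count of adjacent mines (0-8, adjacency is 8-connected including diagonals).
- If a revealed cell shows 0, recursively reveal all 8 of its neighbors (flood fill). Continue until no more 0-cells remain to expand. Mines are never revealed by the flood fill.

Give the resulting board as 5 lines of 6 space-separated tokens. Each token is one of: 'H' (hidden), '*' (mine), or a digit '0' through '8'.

H H H H H H
H H H H H H
H H H H H H
H H * H H H
H H H H H H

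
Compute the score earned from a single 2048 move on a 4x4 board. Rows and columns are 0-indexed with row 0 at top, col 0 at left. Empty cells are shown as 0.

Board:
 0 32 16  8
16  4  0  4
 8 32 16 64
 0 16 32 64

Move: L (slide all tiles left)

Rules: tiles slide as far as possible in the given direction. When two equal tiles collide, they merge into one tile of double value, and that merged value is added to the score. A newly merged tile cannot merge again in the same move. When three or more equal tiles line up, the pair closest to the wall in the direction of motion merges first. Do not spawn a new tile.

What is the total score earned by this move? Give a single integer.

Slide left:
row 0: [0, 32, 16, 8] -> [32, 16, 8, 0]  score +0 (running 0)
row 1: [16, 4, 0, 4] -> [16, 8, 0, 0]  score +8 (running 8)
row 2: [8, 32, 16, 64] -> [8, 32, 16, 64]  score +0 (running 8)
row 3: [0, 16, 32, 64] -> [16, 32, 64, 0]  score +0 (running 8)
Board after move:
32 16  8  0
16  8  0  0
 8 32 16 64
16 32 64  0

Answer: 8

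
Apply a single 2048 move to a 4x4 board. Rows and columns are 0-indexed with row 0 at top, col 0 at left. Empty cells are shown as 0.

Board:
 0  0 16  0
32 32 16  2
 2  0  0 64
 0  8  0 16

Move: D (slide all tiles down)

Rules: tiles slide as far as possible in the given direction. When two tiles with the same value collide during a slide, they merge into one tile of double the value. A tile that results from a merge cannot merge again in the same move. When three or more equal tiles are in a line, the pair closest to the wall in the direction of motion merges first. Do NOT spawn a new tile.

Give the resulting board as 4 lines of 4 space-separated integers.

Answer:  0  0  0  0
 0  0  0  2
32 32  0 64
 2  8 32 16

Derivation:
Slide down:
col 0: [0, 32, 2, 0] -> [0, 0, 32, 2]
col 1: [0, 32, 0, 8] -> [0, 0, 32, 8]
col 2: [16, 16, 0, 0] -> [0, 0, 0, 32]
col 3: [0, 2, 64, 16] -> [0, 2, 64, 16]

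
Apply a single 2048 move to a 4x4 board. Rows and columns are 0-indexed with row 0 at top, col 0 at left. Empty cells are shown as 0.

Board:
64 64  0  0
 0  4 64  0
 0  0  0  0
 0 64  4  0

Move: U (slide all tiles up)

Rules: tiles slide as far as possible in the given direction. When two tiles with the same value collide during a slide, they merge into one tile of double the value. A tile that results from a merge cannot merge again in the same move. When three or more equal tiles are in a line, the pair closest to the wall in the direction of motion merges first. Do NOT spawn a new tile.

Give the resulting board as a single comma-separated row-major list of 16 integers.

Answer: 64, 64, 64, 0, 0, 4, 4, 0, 0, 64, 0, 0, 0, 0, 0, 0

Derivation:
Slide up:
col 0: [64, 0, 0, 0] -> [64, 0, 0, 0]
col 1: [64, 4, 0, 64] -> [64, 4, 64, 0]
col 2: [0, 64, 0, 4] -> [64, 4, 0, 0]
col 3: [0, 0, 0, 0] -> [0, 0, 0, 0]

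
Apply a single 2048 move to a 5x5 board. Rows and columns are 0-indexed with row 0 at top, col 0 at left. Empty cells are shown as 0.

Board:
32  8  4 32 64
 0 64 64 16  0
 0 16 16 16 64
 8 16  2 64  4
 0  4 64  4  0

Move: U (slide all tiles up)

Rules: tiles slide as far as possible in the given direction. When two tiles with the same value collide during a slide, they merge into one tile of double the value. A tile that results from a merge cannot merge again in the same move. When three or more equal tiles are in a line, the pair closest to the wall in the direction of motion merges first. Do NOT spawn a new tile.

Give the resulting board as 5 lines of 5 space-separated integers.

Answer:  32   8   4  32 128
  8  64  64  32   4
  0  32  16  64   0
  0   4   2   4   0
  0   0  64   0   0

Derivation:
Slide up:
col 0: [32, 0, 0, 8, 0] -> [32, 8, 0, 0, 0]
col 1: [8, 64, 16, 16, 4] -> [8, 64, 32, 4, 0]
col 2: [4, 64, 16, 2, 64] -> [4, 64, 16, 2, 64]
col 3: [32, 16, 16, 64, 4] -> [32, 32, 64, 4, 0]
col 4: [64, 0, 64, 4, 0] -> [128, 4, 0, 0, 0]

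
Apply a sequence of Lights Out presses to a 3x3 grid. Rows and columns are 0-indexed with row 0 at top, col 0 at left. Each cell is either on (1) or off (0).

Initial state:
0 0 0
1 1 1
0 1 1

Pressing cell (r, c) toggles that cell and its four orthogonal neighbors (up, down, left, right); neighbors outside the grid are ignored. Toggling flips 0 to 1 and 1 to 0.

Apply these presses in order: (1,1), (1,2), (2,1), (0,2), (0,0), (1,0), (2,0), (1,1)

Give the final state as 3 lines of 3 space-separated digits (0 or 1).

Answer: 0 0 0
0 0 1
1 1 1

Derivation:
After press 1 at (1,1):
0 1 0
0 0 0
0 0 1

After press 2 at (1,2):
0 1 1
0 1 1
0 0 0

After press 3 at (2,1):
0 1 1
0 0 1
1 1 1

After press 4 at (0,2):
0 0 0
0 0 0
1 1 1

After press 5 at (0,0):
1 1 0
1 0 0
1 1 1

After press 6 at (1,0):
0 1 0
0 1 0
0 1 1

After press 7 at (2,0):
0 1 0
1 1 0
1 0 1

After press 8 at (1,1):
0 0 0
0 0 1
1 1 1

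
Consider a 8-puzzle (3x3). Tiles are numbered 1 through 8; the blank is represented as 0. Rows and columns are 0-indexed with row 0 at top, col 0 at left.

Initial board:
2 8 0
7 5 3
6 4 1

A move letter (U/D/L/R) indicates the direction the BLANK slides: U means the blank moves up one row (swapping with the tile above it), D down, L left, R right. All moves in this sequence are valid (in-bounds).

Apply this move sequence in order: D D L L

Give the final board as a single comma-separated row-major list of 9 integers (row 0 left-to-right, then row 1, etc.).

Answer: 2, 8, 3, 7, 5, 1, 0, 6, 4

Derivation:
After move 1 (D):
2 8 3
7 5 0
6 4 1

After move 2 (D):
2 8 3
7 5 1
6 4 0

After move 3 (L):
2 8 3
7 5 1
6 0 4

After move 4 (L):
2 8 3
7 5 1
0 6 4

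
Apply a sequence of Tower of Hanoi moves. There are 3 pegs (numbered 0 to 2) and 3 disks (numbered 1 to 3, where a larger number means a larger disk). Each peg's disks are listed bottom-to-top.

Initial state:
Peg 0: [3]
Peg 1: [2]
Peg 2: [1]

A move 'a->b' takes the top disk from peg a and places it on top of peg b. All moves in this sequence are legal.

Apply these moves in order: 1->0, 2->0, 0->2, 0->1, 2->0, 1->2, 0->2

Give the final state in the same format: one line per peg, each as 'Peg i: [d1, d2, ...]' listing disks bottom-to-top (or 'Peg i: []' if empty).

After move 1 (1->0):
Peg 0: [3, 2]
Peg 1: []
Peg 2: [1]

After move 2 (2->0):
Peg 0: [3, 2, 1]
Peg 1: []
Peg 2: []

After move 3 (0->2):
Peg 0: [3, 2]
Peg 1: []
Peg 2: [1]

After move 4 (0->1):
Peg 0: [3]
Peg 1: [2]
Peg 2: [1]

After move 5 (2->0):
Peg 0: [3, 1]
Peg 1: [2]
Peg 2: []

After move 6 (1->2):
Peg 0: [3, 1]
Peg 1: []
Peg 2: [2]

After move 7 (0->2):
Peg 0: [3]
Peg 1: []
Peg 2: [2, 1]

Answer: Peg 0: [3]
Peg 1: []
Peg 2: [2, 1]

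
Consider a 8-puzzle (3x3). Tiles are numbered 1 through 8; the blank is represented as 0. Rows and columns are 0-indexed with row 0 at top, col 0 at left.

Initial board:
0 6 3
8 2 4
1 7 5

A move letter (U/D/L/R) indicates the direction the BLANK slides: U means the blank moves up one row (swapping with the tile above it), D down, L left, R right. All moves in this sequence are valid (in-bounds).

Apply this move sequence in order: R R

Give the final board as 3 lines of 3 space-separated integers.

After move 1 (R):
6 0 3
8 2 4
1 7 5

After move 2 (R):
6 3 0
8 2 4
1 7 5

Answer: 6 3 0
8 2 4
1 7 5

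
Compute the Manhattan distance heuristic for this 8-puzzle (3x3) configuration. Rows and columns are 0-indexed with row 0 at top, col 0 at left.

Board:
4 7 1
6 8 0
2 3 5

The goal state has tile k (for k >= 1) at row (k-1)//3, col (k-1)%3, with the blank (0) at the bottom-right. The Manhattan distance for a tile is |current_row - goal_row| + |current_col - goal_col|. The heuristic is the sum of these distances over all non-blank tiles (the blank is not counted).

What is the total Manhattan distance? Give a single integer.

Answer: 17

Derivation:
Tile 4: at (0,0), goal (1,0), distance |0-1|+|0-0| = 1
Tile 7: at (0,1), goal (2,0), distance |0-2|+|1-0| = 3
Tile 1: at (0,2), goal (0,0), distance |0-0|+|2-0| = 2
Tile 6: at (1,0), goal (1,2), distance |1-1|+|0-2| = 2
Tile 8: at (1,1), goal (2,1), distance |1-2|+|1-1| = 1
Tile 2: at (2,0), goal (0,1), distance |2-0|+|0-1| = 3
Tile 3: at (2,1), goal (0,2), distance |2-0|+|1-2| = 3
Tile 5: at (2,2), goal (1,1), distance |2-1|+|2-1| = 2
Sum: 1 + 3 + 2 + 2 + 1 + 3 + 3 + 2 = 17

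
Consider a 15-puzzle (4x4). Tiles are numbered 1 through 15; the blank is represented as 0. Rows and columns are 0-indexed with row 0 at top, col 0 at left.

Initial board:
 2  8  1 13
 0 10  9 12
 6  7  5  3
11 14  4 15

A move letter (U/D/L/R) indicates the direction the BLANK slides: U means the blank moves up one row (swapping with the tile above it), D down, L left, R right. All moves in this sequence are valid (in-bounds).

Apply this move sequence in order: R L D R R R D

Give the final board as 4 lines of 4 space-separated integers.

After move 1 (R):
 2  8  1 13
10  0  9 12
 6  7  5  3
11 14  4 15

After move 2 (L):
 2  8  1 13
 0 10  9 12
 6  7  5  3
11 14  4 15

After move 3 (D):
 2  8  1 13
 6 10  9 12
 0  7  5  3
11 14  4 15

After move 4 (R):
 2  8  1 13
 6 10  9 12
 7  0  5  3
11 14  4 15

After move 5 (R):
 2  8  1 13
 6 10  9 12
 7  5  0  3
11 14  4 15

After move 6 (R):
 2  8  1 13
 6 10  9 12
 7  5  3  0
11 14  4 15

After move 7 (D):
 2  8  1 13
 6 10  9 12
 7  5  3 15
11 14  4  0

Answer:  2  8  1 13
 6 10  9 12
 7  5  3 15
11 14  4  0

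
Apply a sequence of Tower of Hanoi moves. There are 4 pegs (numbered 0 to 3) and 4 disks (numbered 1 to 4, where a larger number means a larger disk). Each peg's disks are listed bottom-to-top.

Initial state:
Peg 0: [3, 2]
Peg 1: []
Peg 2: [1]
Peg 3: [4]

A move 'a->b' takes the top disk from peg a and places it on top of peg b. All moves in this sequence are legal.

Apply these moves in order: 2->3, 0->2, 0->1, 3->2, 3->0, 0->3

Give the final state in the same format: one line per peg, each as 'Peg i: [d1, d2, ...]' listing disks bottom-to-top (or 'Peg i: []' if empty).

After move 1 (2->3):
Peg 0: [3, 2]
Peg 1: []
Peg 2: []
Peg 3: [4, 1]

After move 2 (0->2):
Peg 0: [3]
Peg 1: []
Peg 2: [2]
Peg 3: [4, 1]

After move 3 (0->1):
Peg 0: []
Peg 1: [3]
Peg 2: [2]
Peg 3: [4, 1]

After move 4 (3->2):
Peg 0: []
Peg 1: [3]
Peg 2: [2, 1]
Peg 3: [4]

After move 5 (3->0):
Peg 0: [4]
Peg 1: [3]
Peg 2: [2, 1]
Peg 3: []

After move 6 (0->3):
Peg 0: []
Peg 1: [3]
Peg 2: [2, 1]
Peg 3: [4]

Answer: Peg 0: []
Peg 1: [3]
Peg 2: [2, 1]
Peg 3: [4]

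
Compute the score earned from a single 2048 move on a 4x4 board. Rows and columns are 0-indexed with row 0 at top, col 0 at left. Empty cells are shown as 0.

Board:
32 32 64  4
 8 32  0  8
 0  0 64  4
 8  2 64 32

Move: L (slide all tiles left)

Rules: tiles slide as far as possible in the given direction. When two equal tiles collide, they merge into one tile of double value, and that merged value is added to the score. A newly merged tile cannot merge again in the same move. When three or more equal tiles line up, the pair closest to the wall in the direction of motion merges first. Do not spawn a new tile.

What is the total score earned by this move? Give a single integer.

Slide left:
row 0: [32, 32, 64, 4] -> [64, 64, 4, 0]  score +64 (running 64)
row 1: [8, 32, 0, 8] -> [8, 32, 8, 0]  score +0 (running 64)
row 2: [0, 0, 64, 4] -> [64, 4, 0, 0]  score +0 (running 64)
row 3: [8, 2, 64, 32] -> [8, 2, 64, 32]  score +0 (running 64)
Board after move:
64 64  4  0
 8 32  8  0
64  4  0  0
 8  2 64 32

Answer: 64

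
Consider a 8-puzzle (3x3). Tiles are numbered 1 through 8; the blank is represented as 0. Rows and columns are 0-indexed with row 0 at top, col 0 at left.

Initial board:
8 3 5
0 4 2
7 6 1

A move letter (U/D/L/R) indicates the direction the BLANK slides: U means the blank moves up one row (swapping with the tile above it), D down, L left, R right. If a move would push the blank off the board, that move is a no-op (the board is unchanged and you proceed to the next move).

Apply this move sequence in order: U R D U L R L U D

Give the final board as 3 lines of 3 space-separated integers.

Answer: 8 3 5
0 4 2
7 6 1

Derivation:
After move 1 (U):
0 3 5
8 4 2
7 6 1

After move 2 (R):
3 0 5
8 4 2
7 6 1

After move 3 (D):
3 4 5
8 0 2
7 6 1

After move 4 (U):
3 0 5
8 4 2
7 6 1

After move 5 (L):
0 3 5
8 4 2
7 6 1

After move 6 (R):
3 0 5
8 4 2
7 6 1

After move 7 (L):
0 3 5
8 4 2
7 6 1

After move 8 (U):
0 3 5
8 4 2
7 6 1

After move 9 (D):
8 3 5
0 4 2
7 6 1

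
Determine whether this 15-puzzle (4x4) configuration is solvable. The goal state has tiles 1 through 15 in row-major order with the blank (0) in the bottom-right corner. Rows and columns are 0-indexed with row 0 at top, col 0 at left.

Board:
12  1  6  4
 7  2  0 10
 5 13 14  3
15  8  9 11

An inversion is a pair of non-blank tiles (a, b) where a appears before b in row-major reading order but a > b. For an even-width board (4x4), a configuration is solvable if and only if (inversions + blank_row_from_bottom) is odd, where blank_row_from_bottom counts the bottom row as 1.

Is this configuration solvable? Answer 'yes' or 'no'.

Answer: yes

Derivation:
Inversions: 36
Blank is in row 1 (0-indexed from top), which is row 3 counting from the bottom (bottom = 1).
36 + 3 = 39, which is odd, so the puzzle is solvable.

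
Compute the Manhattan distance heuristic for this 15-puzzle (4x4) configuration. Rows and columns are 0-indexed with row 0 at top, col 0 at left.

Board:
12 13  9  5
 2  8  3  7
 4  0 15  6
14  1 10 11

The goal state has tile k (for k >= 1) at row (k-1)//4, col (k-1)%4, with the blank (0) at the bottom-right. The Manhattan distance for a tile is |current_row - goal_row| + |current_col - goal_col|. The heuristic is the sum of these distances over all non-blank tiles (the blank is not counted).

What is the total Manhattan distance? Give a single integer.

Answer: 41

Derivation:
Tile 12: at (0,0), goal (2,3), distance |0-2|+|0-3| = 5
Tile 13: at (0,1), goal (3,0), distance |0-3|+|1-0| = 4
Tile 9: at (0,2), goal (2,0), distance |0-2|+|2-0| = 4
Tile 5: at (0,3), goal (1,0), distance |0-1|+|3-0| = 4
Tile 2: at (1,0), goal (0,1), distance |1-0|+|0-1| = 2
Tile 8: at (1,1), goal (1,3), distance |1-1|+|1-3| = 2
Tile 3: at (1,2), goal (0,2), distance |1-0|+|2-2| = 1
Tile 7: at (1,3), goal (1,2), distance |1-1|+|3-2| = 1
Tile 4: at (2,0), goal (0,3), distance |2-0|+|0-3| = 5
Tile 15: at (2,2), goal (3,2), distance |2-3|+|2-2| = 1
Tile 6: at (2,3), goal (1,1), distance |2-1|+|3-1| = 3
Tile 14: at (3,0), goal (3,1), distance |3-3|+|0-1| = 1
Tile 1: at (3,1), goal (0,0), distance |3-0|+|1-0| = 4
Tile 10: at (3,2), goal (2,1), distance |3-2|+|2-1| = 2
Tile 11: at (3,3), goal (2,2), distance |3-2|+|3-2| = 2
Sum: 5 + 4 + 4 + 4 + 2 + 2 + 1 + 1 + 5 + 1 + 3 + 1 + 4 + 2 + 2 = 41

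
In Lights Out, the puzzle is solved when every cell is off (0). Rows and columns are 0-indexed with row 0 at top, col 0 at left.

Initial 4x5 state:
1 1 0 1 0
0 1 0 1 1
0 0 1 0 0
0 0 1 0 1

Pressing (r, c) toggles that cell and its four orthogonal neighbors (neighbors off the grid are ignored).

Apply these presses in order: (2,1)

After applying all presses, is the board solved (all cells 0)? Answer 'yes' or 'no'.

After press 1 at (2,1):
1 1 0 1 0
0 0 0 1 1
1 1 0 0 0
0 1 1 0 1

Lights still on: 10

Answer: no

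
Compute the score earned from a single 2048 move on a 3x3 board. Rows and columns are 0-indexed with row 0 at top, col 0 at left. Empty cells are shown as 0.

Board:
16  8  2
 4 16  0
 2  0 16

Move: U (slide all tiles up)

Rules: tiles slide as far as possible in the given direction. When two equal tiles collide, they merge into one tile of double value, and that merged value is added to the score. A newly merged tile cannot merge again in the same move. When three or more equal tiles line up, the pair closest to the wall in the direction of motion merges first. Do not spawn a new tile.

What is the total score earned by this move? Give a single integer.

Slide up:
col 0: [16, 4, 2] -> [16, 4, 2]  score +0 (running 0)
col 1: [8, 16, 0] -> [8, 16, 0]  score +0 (running 0)
col 2: [2, 0, 16] -> [2, 16, 0]  score +0 (running 0)
Board after move:
16  8  2
 4 16 16
 2  0  0

Answer: 0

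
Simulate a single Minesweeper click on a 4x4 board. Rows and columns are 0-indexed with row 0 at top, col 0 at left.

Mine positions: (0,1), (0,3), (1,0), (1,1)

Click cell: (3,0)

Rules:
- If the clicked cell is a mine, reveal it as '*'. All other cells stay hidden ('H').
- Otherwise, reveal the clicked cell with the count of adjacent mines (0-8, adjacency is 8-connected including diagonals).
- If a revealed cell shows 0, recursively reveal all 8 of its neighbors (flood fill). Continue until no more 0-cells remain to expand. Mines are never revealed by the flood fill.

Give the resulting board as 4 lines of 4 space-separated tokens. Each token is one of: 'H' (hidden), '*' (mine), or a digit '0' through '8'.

H H H H
H H 3 1
2 2 1 0
0 0 0 0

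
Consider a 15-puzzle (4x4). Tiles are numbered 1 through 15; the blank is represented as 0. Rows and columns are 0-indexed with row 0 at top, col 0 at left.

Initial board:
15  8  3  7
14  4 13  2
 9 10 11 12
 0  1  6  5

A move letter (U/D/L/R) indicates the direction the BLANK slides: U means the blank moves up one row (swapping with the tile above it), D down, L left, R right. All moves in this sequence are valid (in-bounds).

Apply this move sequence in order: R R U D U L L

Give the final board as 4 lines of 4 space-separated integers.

After move 1 (R):
15  8  3  7
14  4 13  2
 9 10 11 12
 1  0  6  5

After move 2 (R):
15  8  3  7
14  4 13  2
 9 10 11 12
 1  6  0  5

After move 3 (U):
15  8  3  7
14  4 13  2
 9 10  0 12
 1  6 11  5

After move 4 (D):
15  8  3  7
14  4 13  2
 9 10 11 12
 1  6  0  5

After move 5 (U):
15  8  3  7
14  4 13  2
 9 10  0 12
 1  6 11  5

After move 6 (L):
15  8  3  7
14  4 13  2
 9  0 10 12
 1  6 11  5

After move 7 (L):
15  8  3  7
14  4 13  2
 0  9 10 12
 1  6 11  5

Answer: 15  8  3  7
14  4 13  2
 0  9 10 12
 1  6 11  5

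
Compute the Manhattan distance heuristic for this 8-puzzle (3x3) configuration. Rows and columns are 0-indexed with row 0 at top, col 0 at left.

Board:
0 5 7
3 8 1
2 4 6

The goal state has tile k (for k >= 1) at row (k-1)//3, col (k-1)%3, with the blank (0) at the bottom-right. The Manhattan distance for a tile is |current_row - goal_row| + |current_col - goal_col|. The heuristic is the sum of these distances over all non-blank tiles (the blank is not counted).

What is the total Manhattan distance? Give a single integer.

Tile 5: at (0,1), goal (1,1), distance |0-1|+|1-1| = 1
Tile 7: at (0,2), goal (2,0), distance |0-2|+|2-0| = 4
Tile 3: at (1,0), goal (0,2), distance |1-0|+|0-2| = 3
Tile 8: at (1,1), goal (2,1), distance |1-2|+|1-1| = 1
Tile 1: at (1,2), goal (0,0), distance |1-0|+|2-0| = 3
Tile 2: at (2,0), goal (0,1), distance |2-0|+|0-1| = 3
Tile 4: at (2,1), goal (1,0), distance |2-1|+|1-0| = 2
Tile 6: at (2,2), goal (1,2), distance |2-1|+|2-2| = 1
Sum: 1 + 4 + 3 + 1 + 3 + 3 + 2 + 1 = 18

Answer: 18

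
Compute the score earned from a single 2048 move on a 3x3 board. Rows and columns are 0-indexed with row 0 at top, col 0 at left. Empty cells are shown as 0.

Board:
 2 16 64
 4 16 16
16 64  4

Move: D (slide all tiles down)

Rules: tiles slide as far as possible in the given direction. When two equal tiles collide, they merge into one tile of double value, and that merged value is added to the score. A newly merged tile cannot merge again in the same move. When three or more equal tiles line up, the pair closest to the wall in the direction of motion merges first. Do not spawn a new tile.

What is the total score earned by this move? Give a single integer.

Slide down:
col 0: [2, 4, 16] -> [2, 4, 16]  score +0 (running 0)
col 1: [16, 16, 64] -> [0, 32, 64]  score +32 (running 32)
col 2: [64, 16, 4] -> [64, 16, 4]  score +0 (running 32)
Board after move:
 2  0 64
 4 32 16
16 64  4

Answer: 32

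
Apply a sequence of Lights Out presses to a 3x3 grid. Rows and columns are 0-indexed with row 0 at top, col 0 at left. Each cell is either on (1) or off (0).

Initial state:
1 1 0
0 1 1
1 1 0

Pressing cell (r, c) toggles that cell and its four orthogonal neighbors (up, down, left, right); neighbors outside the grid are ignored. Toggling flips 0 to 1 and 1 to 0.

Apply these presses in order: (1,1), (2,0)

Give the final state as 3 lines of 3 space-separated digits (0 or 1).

After press 1 at (1,1):
1 0 0
1 0 0
1 0 0

After press 2 at (2,0):
1 0 0
0 0 0
0 1 0

Answer: 1 0 0
0 0 0
0 1 0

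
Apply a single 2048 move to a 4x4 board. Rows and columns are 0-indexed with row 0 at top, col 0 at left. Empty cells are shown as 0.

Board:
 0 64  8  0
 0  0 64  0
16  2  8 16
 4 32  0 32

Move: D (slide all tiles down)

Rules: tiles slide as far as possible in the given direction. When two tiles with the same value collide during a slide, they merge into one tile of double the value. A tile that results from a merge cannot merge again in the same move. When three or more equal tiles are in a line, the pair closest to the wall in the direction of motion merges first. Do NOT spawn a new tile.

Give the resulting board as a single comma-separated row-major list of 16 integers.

Slide down:
col 0: [0, 0, 16, 4] -> [0, 0, 16, 4]
col 1: [64, 0, 2, 32] -> [0, 64, 2, 32]
col 2: [8, 64, 8, 0] -> [0, 8, 64, 8]
col 3: [0, 0, 16, 32] -> [0, 0, 16, 32]

Answer: 0, 0, 0, 0, 0, 64, 8, 0, 16, 2, 64, 16, 4, 32, 8, 32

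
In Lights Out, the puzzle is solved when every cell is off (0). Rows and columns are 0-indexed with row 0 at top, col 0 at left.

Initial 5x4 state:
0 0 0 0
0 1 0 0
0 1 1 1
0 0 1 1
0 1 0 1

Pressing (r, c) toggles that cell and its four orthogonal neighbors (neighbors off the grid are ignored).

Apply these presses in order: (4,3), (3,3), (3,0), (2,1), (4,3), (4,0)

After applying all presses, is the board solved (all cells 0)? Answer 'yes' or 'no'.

Answer: yes

Derivation:
After press 1 at (4,3):
0 0 0 0
0 1 0 0
0 1 1 1
0 0 1 0
0 1 1 0

After press 2 at (3,3):
0 0 0 0
0 1 0 0
0 1 1 0
0 0 0 1
0 1 1 1

After press 3 at (3,0):
0 0 0 0
0 1 0 0
1 1 1 0
1 1 0 1
1 1 1 1

After press 4 at (2,1):
0 0 0 0
0 0 0 0
0 0 0 0
1 0 0 1
1 1 1 1

After press 5 at (4,3):
0 0 0 0
0 0 0 0
0 0 0 0
1 0 0 0
1 1 0 0

After press 6 at (4,0):
0 0 0 0
0 0 0 0
0 0 0 0
0 0 0 0
0 0 0 0

Lights still on: 0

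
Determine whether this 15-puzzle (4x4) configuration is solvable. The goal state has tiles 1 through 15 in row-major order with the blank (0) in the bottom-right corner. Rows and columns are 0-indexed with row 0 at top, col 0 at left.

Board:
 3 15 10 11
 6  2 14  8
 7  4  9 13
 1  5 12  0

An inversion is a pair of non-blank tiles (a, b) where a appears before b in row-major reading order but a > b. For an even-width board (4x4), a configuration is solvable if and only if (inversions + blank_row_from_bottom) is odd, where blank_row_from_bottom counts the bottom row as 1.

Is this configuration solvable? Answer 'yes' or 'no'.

Answer: no

Derivation:
Inversions: 57
Blank is in row 3 (0-indexed from top), which is row 1 counting from the bottom (bottom = 1).
57 + 1 = 58, which is even, so the puzzle is not solvable.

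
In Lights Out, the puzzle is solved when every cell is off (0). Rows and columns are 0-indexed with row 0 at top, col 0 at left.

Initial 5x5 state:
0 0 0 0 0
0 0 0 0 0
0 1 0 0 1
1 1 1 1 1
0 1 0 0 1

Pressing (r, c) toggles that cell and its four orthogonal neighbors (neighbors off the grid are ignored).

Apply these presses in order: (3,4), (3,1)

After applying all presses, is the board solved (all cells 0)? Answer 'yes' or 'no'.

Answer: yes

Derivation:
After press 1 at (3,4):
0 0 0 0 0
0 0 0 0 0
0 1 0 0 0
1 1 1 0 0
0 1 0 0 0

After press 2 at (3,1):
0 0 0 0 0
0 0 0 0 0
0 0 0 0 0
0 0 0 0 0
0 0 0 0 0

Lights still on: 0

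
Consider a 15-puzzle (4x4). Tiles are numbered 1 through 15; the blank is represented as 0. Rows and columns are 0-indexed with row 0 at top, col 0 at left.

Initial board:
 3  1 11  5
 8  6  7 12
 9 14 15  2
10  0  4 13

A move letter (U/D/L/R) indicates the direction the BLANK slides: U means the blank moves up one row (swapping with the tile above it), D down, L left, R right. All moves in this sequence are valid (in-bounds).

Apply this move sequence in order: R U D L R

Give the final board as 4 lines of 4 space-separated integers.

Answer:  3  1 11  5
 8  6  7 12
 9 14 15  2
10  4  0 13

Derivation:
After move 1 (R):
 3  1 11  5
 8  6  7 12
 9 14 15  2
10  4  0 13

After move 2 (U):
 3  1 11  5
 8  6  7 12
 9 14  0  2
10  4 15 13

After move 3 (D):
 3  1 11  5
 8  6  7 12
 9 14 15  2
10  4  0 13

After move 4 (L):
 3  1 11  5
 8  6  7 12
 9 14 15  2
10  0  4 13

After move 5 (R):
 3  1 11  5
 8  6  7 12
 9 14 15  2
10  4  0 13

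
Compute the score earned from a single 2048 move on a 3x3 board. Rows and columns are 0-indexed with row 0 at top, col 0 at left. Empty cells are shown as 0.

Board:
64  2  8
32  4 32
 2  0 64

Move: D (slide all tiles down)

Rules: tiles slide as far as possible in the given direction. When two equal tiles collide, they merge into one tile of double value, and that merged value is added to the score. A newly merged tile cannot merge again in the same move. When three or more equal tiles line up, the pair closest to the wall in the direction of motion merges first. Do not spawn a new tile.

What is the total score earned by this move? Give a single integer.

Answer: 0

Derivation:
Slide down:
col 0: [64, 32, 2] -> [64, 32, 2]  score +0 (running 0)
col 1: [2, 4, 0] -> [0, 2, 4]  score +0 (running 0)
col 2: [8, 32, 64] -> [8, 32, 64]  score +0 (running 0)
Board after move:
64  0  8
32  2 32
 2  4 64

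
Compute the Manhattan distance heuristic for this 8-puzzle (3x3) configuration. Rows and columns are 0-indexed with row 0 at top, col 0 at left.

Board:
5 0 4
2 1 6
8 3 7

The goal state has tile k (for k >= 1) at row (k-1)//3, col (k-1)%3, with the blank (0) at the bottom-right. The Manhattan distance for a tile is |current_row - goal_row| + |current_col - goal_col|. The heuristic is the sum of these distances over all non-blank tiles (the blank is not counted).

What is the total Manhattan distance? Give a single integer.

Tile 5: at (0,0), goal (1,1), distance |0-1|+|0-1| = 2
Tile 4: at (0,2), goal (1,0), distance |0-1|+|2-0| = 3
Tile 2: at (1,0), goal (0,1), distance |1-0|+|0-1| = 2
Tile 1: at (1,1), goal (0,0), distance |1-0|+|1-0| = 2
Tile 6: at (1,2), goal (1,2), distance |1-1|+|2-2| = 0
Tile 8: at (2,0), goal (2,1), distance |2-2|+|0-1| = 1
Tile 3: at (2,1), goal (0,2), distance |2-0|+|1-2| = 3
Tile 7: at (2,2), goal (2,0), distance |2-2|+|2-0| = 2
Sum: 2 + 3 + 2 + 2 + 0 + 1 + 3 + 2 = 15

Answer: 15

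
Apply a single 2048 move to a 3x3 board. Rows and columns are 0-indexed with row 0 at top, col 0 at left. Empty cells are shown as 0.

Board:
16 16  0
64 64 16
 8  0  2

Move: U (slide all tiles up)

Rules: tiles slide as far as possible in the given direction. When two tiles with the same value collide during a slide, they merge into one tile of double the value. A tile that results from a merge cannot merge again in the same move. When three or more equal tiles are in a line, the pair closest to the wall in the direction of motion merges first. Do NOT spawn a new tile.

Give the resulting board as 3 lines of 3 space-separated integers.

Slide up:
col 0: [16, 64, 8] -> [16, 64, 8]
col 1: [16, 64, 0] -> [16, 64, 0]
col 2: [0, 16, 2] -> [16, 2, 0]

Answer: 16 16 16
64 64  2
 8  0  0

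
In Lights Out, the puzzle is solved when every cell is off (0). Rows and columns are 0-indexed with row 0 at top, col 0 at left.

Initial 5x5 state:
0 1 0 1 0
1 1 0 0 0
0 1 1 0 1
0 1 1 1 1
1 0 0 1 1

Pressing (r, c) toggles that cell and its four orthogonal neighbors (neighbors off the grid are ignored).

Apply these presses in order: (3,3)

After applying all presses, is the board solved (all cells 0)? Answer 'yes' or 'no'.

After press 1 at (3,3):
0 1 0 1 0
1 1 0 0 0
0 1 1 1 1
0 1 0 0 0
1 0 0 0 1

Lights still on: 11

Answer: no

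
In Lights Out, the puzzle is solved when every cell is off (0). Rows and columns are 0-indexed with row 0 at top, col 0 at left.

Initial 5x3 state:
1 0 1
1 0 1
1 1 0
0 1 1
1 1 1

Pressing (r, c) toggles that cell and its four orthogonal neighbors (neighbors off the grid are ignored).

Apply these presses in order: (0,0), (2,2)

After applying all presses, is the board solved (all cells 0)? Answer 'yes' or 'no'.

After press 1 at (0,0):
0 1 1
0 0 1
1 1 0
0 1 1
1 1 1

After press 2 at (2,2):
0 1 1
0 0 0
1 0 1
0 1 0
1 1 1

Lights still on: 8

Answer: no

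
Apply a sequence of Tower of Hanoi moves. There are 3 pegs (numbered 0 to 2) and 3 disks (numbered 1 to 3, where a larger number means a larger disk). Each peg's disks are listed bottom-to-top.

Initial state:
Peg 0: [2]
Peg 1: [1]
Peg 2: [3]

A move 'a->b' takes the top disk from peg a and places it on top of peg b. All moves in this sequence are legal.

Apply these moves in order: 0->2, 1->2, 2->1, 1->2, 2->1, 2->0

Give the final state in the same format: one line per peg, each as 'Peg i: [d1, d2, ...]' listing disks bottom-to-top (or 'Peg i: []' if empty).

After move 1 (0->2):
Peg 0: []
Peg 1: [1]
Peg 2: [3, 2]

After move 2 (1->2):
Peg 0: []
Peg 1: []
Peg 2: [3, 2, 1]

After move 3 (2->1):
Peg 0: []
Peg 1: [1]
Peg 2: [3, 2]

After move 4 (1->2):
Peg 0: []
Peg 1: []
Peg 2: [3, 2, 1]

After move 5 (2->1):
Peg 0: []
Peg 1: [1]
Peg 2: [3, 2]

After move 6 (2->0):
Peg 0: [2]
Peg 1: [1]
Peg 2: [3]

Answer: Peg 0: [2]
Peg 1: [1]
Peg 2: [3]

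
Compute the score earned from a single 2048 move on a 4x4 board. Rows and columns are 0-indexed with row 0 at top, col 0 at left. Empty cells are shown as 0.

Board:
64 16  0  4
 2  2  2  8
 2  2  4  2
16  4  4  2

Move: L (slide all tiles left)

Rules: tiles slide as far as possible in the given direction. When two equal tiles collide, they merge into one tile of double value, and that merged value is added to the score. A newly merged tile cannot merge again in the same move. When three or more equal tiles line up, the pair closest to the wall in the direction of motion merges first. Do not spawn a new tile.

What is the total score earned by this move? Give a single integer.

Slide left:
row 0: [64, 16, 0, 4] -> [64, 16, 4, 0]  score +0 (running 0)
row 1: [2, 2, 2, 8] -> [4, 2, 8, 0]  score +4 (running 4)
row 2: [2, 2, 4, 2] -> [4, 4, 2, 0]  score +4 (running 8)
row 3: [16, 4, 4, 2] -> [16, 8, 2, 0]  score +8 (running 16)
Board after move:
64 16  4  0
 4  2  8  0
 4  4  2  0
16  8  2  0

Answer: 16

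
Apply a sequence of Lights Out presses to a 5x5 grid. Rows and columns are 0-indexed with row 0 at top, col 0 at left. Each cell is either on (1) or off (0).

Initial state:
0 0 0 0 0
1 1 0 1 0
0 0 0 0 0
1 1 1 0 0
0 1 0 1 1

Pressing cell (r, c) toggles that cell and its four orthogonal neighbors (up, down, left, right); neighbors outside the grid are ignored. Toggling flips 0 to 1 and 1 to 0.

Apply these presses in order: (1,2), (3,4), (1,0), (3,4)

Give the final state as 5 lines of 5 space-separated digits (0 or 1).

Answer: 1 0 1 0 0
0 1 1 0 0
1 0 1 0 0
1 1 1 0 0
0 1 0 1 1

Derivation:
After press 1 at (1,2):
0 0 1 0 0
1 0 1 0 0
0 0 1 0 0
1 1 1 0 0
0 1 0 1 1

After press 2 at (3,4):
0 0 1 0 0
1 0 1 0 0
0 0 1 0 1
1 1 1 1 1
0 1 0 1 0

After press 3 at (1,0):
1 0 1 0 0
0 1 1 0 0
1 0 1 0 1
1 1 1 1 1
0 1 0 1 0

After press 4 at (3,4):
1 0 1 0 0
0 1 1 0 0
1 0 1 0 0
1 1 1 0 0
0 1 0 1 1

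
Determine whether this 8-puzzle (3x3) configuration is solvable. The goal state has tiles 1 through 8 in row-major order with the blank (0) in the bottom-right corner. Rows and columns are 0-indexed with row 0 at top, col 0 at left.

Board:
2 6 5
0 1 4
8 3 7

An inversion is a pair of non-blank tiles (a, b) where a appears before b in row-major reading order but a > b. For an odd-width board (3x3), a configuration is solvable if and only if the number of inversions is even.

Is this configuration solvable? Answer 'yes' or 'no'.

Answer: no

Derivation:
Inversions (pairs i<j in row-major order where tile[i] > tile[j] > 0): 11
11 is odd, so the puzzle is not solvable.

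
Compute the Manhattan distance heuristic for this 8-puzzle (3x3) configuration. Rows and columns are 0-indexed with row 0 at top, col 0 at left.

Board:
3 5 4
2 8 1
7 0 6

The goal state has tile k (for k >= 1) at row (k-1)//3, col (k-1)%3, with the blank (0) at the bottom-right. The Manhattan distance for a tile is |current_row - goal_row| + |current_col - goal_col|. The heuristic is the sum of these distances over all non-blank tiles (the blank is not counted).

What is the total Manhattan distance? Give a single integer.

Tile 3: (0,0)->(0,2) = 2
Tile 5: (0,1)->(1,1) = 1
Tile 4: (0,2)->(1,0) = 3
Tile 2: (1,0)->(0,1) = 2
Tile 8: (1,1)->(2,1) = 1
Tile 1: (1,2)->(0,0) = 3
Tile 7: (2,0)->(2,0) = 0
Tile 6: (2,2)->(1,2) = 1
Sum: 2 + 1 + 3 + 2 + 1 + 3 + 0 + 1 = 13

Answer: 13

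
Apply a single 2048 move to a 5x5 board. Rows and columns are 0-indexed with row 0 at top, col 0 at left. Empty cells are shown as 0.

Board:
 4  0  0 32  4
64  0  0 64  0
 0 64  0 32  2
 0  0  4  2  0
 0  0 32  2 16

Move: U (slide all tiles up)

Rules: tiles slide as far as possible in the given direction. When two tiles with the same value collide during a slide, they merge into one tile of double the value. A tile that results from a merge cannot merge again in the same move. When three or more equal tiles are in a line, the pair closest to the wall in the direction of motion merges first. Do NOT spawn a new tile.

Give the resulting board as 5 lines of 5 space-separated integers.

Slide up:
col 0: [4, 64, 0, 0, 0] -> [4, 64, 0, 0, 0]
col 1: [0, 0, 64, 0, 0] -> [64, 0, 0, 0, 0]
col 2: [0, 0, 0, 4, 32] -> [4, 32, 0, 0, 0]
col 3: [32, 64, 32, 2, 2] -> [32, 64, 32, 4, 0]
col 4: [4, 0, 2, 0, 16] -> [4, 2, 16, 0, 0]

Answer:  4 64  4 32  4
64  0 32 64  2
 0  0  0 32 16
 0  0  0  4  0
 0  0  0  0  0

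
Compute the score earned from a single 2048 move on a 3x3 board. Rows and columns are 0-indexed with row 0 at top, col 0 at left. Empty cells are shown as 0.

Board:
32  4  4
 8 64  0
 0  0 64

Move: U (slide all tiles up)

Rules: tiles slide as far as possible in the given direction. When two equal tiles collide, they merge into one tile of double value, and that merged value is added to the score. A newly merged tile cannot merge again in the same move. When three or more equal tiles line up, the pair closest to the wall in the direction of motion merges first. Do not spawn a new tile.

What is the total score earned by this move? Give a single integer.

Answer: 0

Derivation:
Slide up:
col 0: [32, 8, 0] -> [32, 8, 0]  score +0 (running 0)
col 1: [4, 64, 0] -> [4, 64, 0]  score +0 (running 0)
col 2: [4, 0, 64] -> [4, 64, 0]  score +0 (running 0)
Board after move:
32  4  4
 8 64 64
 0  0  0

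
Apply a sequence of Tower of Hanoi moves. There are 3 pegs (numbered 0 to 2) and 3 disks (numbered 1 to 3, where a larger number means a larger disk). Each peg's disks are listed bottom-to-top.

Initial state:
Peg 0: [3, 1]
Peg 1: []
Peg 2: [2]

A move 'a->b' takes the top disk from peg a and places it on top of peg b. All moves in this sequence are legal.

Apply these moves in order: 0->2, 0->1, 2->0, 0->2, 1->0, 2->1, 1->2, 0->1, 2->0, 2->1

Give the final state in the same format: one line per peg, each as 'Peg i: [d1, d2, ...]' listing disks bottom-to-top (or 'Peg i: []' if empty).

Answer: Peg 0: [1]
Peg 1: [3, 2]
Peg 2: []

Derivation:
After move 1 (0->2):
Peg 0: [3]
Peg 1: []
Peg 2: [2, 1]

After move 2 (0->1):
Peg 0: []
Peg 1: [3]
Peg 2: [2, 1]

After move 3 (2->0):
Peg 0: [1]
Peg 1: [3]
Peg 2: [2]

After move 4 (0->2):
Peg 0: []
Peg 1: [3]
Peg 2: [2, 1]

After move 5 (1->0):
Peg 0: [3]
Peg 1: []
Peg 2: [2, 1]

After move 6 (2->1):
Peg 0: [3]
Peg 1: [1]
Peg 2: [2]

After move 7 (1->2):
Peg 0: [3]
Peg 1: []
Peg 2: [2, 1]

After move 8 (0->1):
Peg 0: []
Peg 1: [3]
Peg 2: [2, 1]

After move 9 (2->0):
Peg 0: [1]
Peg 1: [3]
Peg 2: [2]

After move 10 (2->1):
Peg 0: [1]
Peg 1: [3, 2]
Peg 2: []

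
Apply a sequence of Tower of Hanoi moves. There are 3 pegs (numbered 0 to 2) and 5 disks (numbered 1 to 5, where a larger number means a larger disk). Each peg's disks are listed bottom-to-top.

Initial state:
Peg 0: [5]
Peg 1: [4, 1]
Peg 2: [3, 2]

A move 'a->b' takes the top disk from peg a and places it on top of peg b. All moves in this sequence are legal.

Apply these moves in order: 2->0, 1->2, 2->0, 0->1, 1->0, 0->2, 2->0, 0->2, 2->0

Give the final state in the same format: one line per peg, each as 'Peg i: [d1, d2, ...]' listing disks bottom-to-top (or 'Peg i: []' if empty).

Answer: Peg 0: [5, 2, 1]
Peg 1: [4]
Peg 2: [3]

Derivation:
After move 1 (2->0):
Peg 0: [5, 2]
Peg 1: [4, 1]
Peg 2: [3]

After move 2 (1->2):
Peg 0: [5, 2]
Peg 1: [4]
Peg 2: [3, 1]

After move 3 (2->0):
Peg 0: [5, 2, 1]
Peg 1: [4]
Peg 2: [3]

After move 4 (0->1):
Peg 0: [5, 2]
Peg 1: [4, 1]
Peg 2: [3]

After move 5 (1->0):
Peg 0: [5, 2, 1]
Peg 1: [4]
Peg 2: [3]

After move 6 (0->2):
Peg 0: [5, 2]
Peg 1: [4]
Peg 2: [3, 1]

After move 7 (2->0):
Peg 0: [5, 2, 1]
Peg 1: [4]
Peg 2: [3]

After move 8 (0->2):
Peg 0: [5, 2]
Peg 1: [4]
Peg 2: [3, 1]

After move 9 (2->0):
Peg 0: [5, 2, 1]
Peg 1: [4]
Peg 2: [3]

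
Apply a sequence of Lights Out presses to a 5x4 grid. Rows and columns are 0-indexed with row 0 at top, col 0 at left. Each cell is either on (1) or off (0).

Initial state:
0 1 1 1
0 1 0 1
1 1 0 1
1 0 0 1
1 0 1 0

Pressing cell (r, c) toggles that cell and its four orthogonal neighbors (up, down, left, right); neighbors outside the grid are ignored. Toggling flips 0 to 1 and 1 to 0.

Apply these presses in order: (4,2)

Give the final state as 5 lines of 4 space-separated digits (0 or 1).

After press 1 at (4,2):
0 1 1 1
0 1 0 1
1 1 0 1
1 0 1 1
1 1 0 1

Answer: 0 1 1 1
0 1 0 1
1 1 0 1
1 0 1 1
1 1 0 1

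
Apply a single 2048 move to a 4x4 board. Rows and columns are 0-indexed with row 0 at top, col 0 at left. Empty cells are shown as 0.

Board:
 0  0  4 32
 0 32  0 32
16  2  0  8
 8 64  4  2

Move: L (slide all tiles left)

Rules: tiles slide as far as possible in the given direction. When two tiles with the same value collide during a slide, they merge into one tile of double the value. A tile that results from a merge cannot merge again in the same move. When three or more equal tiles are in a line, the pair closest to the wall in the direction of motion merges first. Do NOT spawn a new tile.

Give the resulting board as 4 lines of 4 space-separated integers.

Answer:  4 32  0  0
64  0  0  0
16  2  8  0
 8 64  4  2

Derivation:
Slide left:
row 0: [0, 0, 4, 32] -> [4, 32, 0, 0]
row 1: [0, 32, 0, 32] -> [64, 0, 0, 0]
row 2: [16, 2, 0, 8] -> [16, 2, 8, 0]
row 3: [8, 64, 4, 2] -> [8, 64, 4, 2]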